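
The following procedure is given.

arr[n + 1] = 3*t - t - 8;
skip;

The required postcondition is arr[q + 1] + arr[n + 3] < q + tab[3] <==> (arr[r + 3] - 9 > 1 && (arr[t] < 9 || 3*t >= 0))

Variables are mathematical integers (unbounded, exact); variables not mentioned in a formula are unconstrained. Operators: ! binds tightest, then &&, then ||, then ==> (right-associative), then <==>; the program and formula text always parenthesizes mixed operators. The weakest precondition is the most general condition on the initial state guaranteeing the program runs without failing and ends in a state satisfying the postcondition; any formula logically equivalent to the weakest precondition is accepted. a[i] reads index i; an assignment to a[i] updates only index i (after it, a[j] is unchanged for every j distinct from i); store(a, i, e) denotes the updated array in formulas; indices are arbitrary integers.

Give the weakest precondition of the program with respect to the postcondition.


Working backward. After the program, the postcondition arr[q + 1] + arr[n + 3] < q + tab[3] <==> (arr[r + 3] - 9 > 1 && (arr[t] < 9 || 3*t >= 0)) must hold; in canonical form it is arr[n + 3] + arr[q + 1] < tab[3] + q <==> (arr[r + 3] > 10 && (arr[t] < 9 || 3*t >= 0)).
Before skip: arr[n + 3] + arr[q + 1] < tab[3] + q <==> (arr[r + 3] > 10 && (arr[t] < 9 || 3*t >= 0))
Before arr[n + 1] := 3*t - t - 8: store(arr, n + 1, 2*t - 8)[n + 3] + store(arr, n + 1, 2*t - 8)[q + 1] < tab[3] + q <==> (store(arr, n + 1, 2*t - 8)[r + 3] > 10 && (store(arr, n + 1, 2*t - 8)[t] < 9 || 3*t >= 0))
Answer: WP = store(arr, n + 1, 2*t - 8)[n + 3] + store(arr, n + 1, 2*t - 8)[q + 1] < tab[3] + q <==> (store(arr, n + 1, 2*t - 8)[r + 3] > 10 && (store(arr, n + 1, 2*t - 8)[t] < 9 || 3*t >= 0))


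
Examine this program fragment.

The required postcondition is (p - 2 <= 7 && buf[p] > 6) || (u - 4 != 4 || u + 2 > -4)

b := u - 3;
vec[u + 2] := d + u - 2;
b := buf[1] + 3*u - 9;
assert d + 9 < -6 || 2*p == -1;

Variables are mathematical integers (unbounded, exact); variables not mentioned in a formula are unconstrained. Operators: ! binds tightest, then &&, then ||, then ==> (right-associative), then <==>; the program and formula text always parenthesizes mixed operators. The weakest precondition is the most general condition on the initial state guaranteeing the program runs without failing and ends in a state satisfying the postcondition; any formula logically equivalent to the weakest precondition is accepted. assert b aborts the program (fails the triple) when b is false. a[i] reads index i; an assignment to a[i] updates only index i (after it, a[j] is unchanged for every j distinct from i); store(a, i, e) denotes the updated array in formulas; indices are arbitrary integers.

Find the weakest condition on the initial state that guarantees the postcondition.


Working backward. After the program, the postcondition (p - 2 <= 7 && buf[p] > 6) || (u - 4 != 4 || u + 2 > -4) must hold; in canonical form it is (p <= 9 && buf[p] > 6) || u != 8 || u > -6.
Before assert d + 9 < -6 || 2*p == -1: (d < -15 || 2*p == -1) && ((p <= 9 && buf[p] > 6) || u != 8 || u > -6)
Before b := buf[1] + 3*u - 9: (d < -15 || 2*p == -1) && ((p <= 9 && buf[p] > 6) || u != 8 || u > -6)
Before vec[u + 2] := d + u - 2: (d < -15 || 2*p == -1) && ((p <= 9 && buf[p] > 6) || u != 8 || u > -6)
Before b := u - 3: (d < -15 || 2*p == -1) && ((p <= 9 && buf[p] > 6) || u != 8 || u > -6)
Answer: WP = (d < -15 || 2*p == -1) && ((p <= 9 && buf[p] > 6) || u != 8 || u > -6)


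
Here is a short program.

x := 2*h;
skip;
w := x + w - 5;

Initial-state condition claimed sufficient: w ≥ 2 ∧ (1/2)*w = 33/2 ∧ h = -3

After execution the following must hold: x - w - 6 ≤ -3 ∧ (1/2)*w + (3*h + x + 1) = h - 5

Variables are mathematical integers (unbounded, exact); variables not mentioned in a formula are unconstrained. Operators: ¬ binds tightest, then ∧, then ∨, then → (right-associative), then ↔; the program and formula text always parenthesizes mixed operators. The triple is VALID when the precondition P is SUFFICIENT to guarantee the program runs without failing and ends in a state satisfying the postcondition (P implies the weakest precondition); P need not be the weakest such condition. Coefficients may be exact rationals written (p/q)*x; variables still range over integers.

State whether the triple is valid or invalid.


Working backward. After the program, the postcondition x - w - 6 ≤ -3 ∧ (1/2)*w + (3*h + x + 1) = h - 5 must hold; in canonical form it is x ≤ w + 3 ∧ 2*h + (1/2)*w + x = -6.
Before w := x + w - 5: w ≥ 2 ∧ 2*h + (1/2)*w + (3/2)*x = -7/2
Before skip: w ≥ 2 ∧ 2*h + (1/2)*w + (3/2)*x = -7/2
Before x := 2*h: w ≥ 2 ∧ 5*h + (1/2)*w = -7/2
The weakest precondition is w ≥ 2 ∧ 5*h + (1/2)*w = -7/2.
Check whether w ≥ 2 ∧ (1/2)*w = 33/2 ∧ h = -3 implies it.
Countermodel: at the initial state h = -3, w = 33, the precondition holds but the weakest precondition fails.
Answer: invalid


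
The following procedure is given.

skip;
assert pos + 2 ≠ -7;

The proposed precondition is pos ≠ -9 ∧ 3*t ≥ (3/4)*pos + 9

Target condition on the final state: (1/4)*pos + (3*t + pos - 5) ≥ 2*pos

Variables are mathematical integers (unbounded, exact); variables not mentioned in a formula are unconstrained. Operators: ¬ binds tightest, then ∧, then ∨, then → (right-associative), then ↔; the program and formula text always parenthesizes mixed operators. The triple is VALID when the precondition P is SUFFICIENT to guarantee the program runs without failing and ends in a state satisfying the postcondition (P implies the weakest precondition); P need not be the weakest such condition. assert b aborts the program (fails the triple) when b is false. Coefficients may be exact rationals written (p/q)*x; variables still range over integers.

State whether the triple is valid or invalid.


Working backward. After the program, the postcondition (1/4)*pos + (3*t + pos - 5) ≥ 2*pos must hold; in canonical form it is 3*t ≥ (3/4)*pos + 5.
Before assert pos + 2 ≠ -7: pos ≠ -9 ∧ 3*t ≥ (3/4)*pos + 5
Before skip: pos ≠ -9 ∧ 3*t ≥ (3/4)*pos + 5
The weakest precondition is pos ≠ -9 ∧ 3*t ≥ (3/4)*pos + 5.
Check whether pos ≠ -9 ∧ 3*t ≥ (3/4)*pos + 9 implies it.
Every state satisfying the precondition satisfies the weakest precondition: the implication holds.
Answer: valid


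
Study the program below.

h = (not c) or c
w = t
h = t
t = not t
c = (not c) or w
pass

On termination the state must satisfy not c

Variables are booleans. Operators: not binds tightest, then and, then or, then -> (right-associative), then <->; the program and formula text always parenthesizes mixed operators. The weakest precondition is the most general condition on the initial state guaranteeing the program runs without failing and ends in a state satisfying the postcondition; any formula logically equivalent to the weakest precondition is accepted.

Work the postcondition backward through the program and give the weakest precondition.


Working backward. After the program, not c must hold.
Before skip: not c
Before c := (not c) or w: not ((not c) or w)
Before t := not t: not ((not c) or w)
Before h := t: not ((not c) or w)
Before w := t: not ((not c) or t)
Before h := (not c) or c: not ((not c) or t)
Answer: WP = not ((not c) or t)


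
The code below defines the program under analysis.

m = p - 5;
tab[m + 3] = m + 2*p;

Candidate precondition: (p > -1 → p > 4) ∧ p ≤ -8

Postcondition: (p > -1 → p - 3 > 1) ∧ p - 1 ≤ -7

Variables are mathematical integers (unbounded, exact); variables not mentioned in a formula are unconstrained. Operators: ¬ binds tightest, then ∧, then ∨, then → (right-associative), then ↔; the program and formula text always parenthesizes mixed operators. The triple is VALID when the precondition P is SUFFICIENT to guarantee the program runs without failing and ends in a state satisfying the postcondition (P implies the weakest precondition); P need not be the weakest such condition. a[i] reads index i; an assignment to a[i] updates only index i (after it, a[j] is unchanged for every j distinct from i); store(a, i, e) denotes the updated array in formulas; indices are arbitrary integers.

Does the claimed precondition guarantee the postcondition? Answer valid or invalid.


Working backward. After the program, the postcondition (p > -1 → p - 3 > 1) ∧ p - 1 ≤ -7 must hold; in canonical form it is (p > -1 → p > 4) ∧ p ≤ -6.
Before tab[m + 3] := m + 2*p: (p > -1 → p > 4) ∧ p ≤ -6
Before m := p - 5: (p > -1 → p > 4) ∧ p ≤ -6
The weakest precondition is (p > -1 → p > 4) ∧ p ≤ -6.
Check whether (p > -1 → p > 4) ∧ p ≤ -8 implies it.
Every state satisfying the precondition satisfies the weakest precondition: the implication holds.
Answer: valid


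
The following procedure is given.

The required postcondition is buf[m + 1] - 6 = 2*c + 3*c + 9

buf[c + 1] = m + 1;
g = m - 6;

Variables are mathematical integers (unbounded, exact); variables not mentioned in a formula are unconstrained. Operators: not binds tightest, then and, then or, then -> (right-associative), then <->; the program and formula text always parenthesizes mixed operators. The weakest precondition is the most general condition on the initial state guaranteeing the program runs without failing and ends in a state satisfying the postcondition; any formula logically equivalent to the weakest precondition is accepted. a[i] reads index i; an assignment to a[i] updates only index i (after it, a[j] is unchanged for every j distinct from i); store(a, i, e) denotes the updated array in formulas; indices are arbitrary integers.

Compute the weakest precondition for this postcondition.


Working backward. After the program, the postcondition buf[m + 1] - 6 = 2*c + 3*c + 9 must hold; in canonical form it is buf[m + 1] = 5*c + 15.
Before g := m - 6: buf[m + 1] = 5*c + 15
Before buf[c + 1] := m + 1: store(buf, c + 1, m + 1)[m + 1] = 5*c + 15
Answer: WP = store(buf, c + 1, m + 1)[m + 1] = 5*c + 15


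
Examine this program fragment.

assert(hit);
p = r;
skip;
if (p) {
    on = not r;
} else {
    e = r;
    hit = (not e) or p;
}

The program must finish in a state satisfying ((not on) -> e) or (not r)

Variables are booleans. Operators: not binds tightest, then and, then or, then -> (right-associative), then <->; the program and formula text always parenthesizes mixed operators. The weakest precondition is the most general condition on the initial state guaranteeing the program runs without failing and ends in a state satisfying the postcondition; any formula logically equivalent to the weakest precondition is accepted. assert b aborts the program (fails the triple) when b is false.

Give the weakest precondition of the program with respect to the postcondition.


Working backward. After the program, ((not on) -> e) or (not r) must hold.
Then branch requires (r -> e) or (not r); else branch requires ((not on) -> r) or (not r).
Before the if: (p -> ((r -> e) or (not r))) and ((not p) -> (((not on) -> r) or (not r)))
Before skip: (p -> ((r -> e) or (not r))) and ((not p) -> (((not on) -> r) or (not r)))
Before p := r: (r -> ((r -> e) or (not r))) and ((not r) -> (((not on) -> r) or (not r)))
Before assert hit: hit and (r -> ((r -> e) or (not r))) and ((not r) -> (((not on) -> r) or (not r)))
Answer: WP = hit and (r -> ((r -> e) or (not r))) and ((not r) -> (((not on) -> r) or (not r)))


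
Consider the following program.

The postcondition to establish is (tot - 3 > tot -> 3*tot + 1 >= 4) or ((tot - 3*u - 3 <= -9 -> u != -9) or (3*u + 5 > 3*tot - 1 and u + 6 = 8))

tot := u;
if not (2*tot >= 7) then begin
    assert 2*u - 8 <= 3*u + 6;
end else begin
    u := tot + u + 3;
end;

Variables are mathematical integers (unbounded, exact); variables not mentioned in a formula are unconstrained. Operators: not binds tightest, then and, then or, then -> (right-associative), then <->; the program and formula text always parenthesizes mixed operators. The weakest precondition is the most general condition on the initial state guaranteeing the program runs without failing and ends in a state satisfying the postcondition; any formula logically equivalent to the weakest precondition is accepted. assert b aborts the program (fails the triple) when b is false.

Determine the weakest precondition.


Working backward. After the program, the postcondition (tot - 3 > tot -> 3*tot + 1 >= 4) or ((tot - 3*u - 3 <= -9 -> u != -9) or (3*u + 5 > 3*tot - 1 and u + 6 = 8)) must hold; in canonical form it is true.
Then branch requires u >= -14; else branch requires true.
Before the if: (not (2*tot >= 7)) -> u >= -14
Before tot := u: (not (2*u >= 7)) -> u >= -14
Answer: WP = (not (2*u >= 7)) -> u >= -14


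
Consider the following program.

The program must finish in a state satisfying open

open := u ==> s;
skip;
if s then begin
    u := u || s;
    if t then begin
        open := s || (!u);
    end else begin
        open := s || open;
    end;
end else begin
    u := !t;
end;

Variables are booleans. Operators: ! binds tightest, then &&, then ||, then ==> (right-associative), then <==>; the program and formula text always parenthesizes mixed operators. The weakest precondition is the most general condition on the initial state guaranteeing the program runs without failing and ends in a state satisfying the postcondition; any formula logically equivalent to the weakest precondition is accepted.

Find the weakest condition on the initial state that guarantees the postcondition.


Working backward. After the program, open must hold.
Then branch requires (t ==> (s || (!(u || s)))) && ((!t) ==> (s || open)); else branch requires open.
Before the if: (s ==> ((t ==> (s || (!(u || s)))) && ((!t) ==> (s || open)))) && ((!s) ==> open)
Before skip: (s ==> ((t ==> (s || (!(u || s)))) && ((!t) ==> (s || open)))) && ((!s) ==> open)
Before open := u ==> s: (s ==> ((t ==> (s || (!(u || s)))) && ((!t) ==> (s || (u ==> s))))) && ((!s) ==> (u ==> s))
Answer: WP = (s ==> ((t ==> (s || (!(u || s)))) && ((!t) ==> (s || (u ==> s))))) && ((!s) ==> (u ==> s))


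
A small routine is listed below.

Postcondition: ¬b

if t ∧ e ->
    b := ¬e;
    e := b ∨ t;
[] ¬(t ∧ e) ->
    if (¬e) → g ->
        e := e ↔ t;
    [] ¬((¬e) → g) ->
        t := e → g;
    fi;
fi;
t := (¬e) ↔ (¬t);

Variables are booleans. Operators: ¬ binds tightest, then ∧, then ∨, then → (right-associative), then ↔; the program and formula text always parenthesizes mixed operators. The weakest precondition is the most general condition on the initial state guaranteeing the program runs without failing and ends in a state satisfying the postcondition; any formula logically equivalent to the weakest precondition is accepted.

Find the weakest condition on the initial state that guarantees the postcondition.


Working backward. After the program, ¬b must hold.
Before t := (¬e) ↔ (¬t): ¬b
Then branch requires e; else branch requires (((¬e) → g) → (¬b)) ∧ ((¬((¬e) → g)) → (¬b)).
Before the if: ((t ∧ e) → e) ∧ ((¬(t ∧ e)) → ((((¬e) → g) → (¬b)) ∧ ((¬((¬e) → g)) → (¬b))))
Answer: WP = ((t ∧ e) → e) ∧ ((¬(t ∧ e)) → ((((¬e) → g) → (¬b)) ∧ ((¬((¬e) → g)) → (¬b))))


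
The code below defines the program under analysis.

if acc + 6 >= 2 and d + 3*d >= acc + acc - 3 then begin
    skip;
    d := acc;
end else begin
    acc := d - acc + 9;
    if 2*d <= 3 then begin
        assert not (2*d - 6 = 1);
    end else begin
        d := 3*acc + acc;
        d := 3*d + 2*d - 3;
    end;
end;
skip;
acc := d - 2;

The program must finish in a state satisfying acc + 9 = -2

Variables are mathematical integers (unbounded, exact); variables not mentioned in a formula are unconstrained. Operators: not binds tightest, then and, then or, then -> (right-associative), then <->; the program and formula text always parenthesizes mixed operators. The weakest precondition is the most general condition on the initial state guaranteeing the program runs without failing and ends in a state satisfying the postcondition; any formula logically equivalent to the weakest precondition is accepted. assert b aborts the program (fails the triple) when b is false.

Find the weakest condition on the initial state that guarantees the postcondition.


Working backward. After the program, the postcondition acc + 9 = -2 must hold; in canonical form it is acc = -11.
Before acc := d - 2: d = -9
Before skip: d = -9
Then branch requires acc = -9; else branch requires (2*d <= 3 -> ((not (2*d = 7)) and d = -9)) and ((not (2*d <= 3)) -> 20*d = 20*acc - 186).
Before the if: ((acc >= -4 and 4*d >= 2*acc - 3) -> acc = -9) and ((not (acc >= -4 and 4*d >= 2*acc - 3)) -> ((2*d <= 3 -> ((not (2*d = 7)) and d = -9)) and ((not (2*d <= 3)) -> 20*d = 20*acc - 186)))
Answer: WP = ((acc >= -4 and 4*d >= 2*acc - 3) -> acc = -9) and ((not (acc >= -4 and 4*d >= 2*acc - 3)) -> ((2*d <= 3 -> ((not (2*d = 7)) and d = -9)) and ((not (2*d <= 3)) -> 20*d = 20*acc - 186)))


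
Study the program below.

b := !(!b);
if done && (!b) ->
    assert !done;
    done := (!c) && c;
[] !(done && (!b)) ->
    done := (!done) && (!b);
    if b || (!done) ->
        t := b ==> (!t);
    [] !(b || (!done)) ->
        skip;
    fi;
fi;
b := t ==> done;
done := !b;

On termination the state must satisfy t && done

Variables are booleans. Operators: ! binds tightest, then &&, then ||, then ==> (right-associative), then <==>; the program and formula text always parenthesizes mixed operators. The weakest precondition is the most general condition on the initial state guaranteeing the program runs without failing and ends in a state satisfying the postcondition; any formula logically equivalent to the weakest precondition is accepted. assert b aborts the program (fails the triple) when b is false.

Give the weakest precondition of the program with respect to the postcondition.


Working backward. After the program, t && done must hold.
Before done := !b: t && (!b)
Before b := t ==> done: t && (!(t ==> done))
Then branch requires (!done) && t; else branch requires ((b || (!((!done) && (!b)))) ==> ((b ==> (!t)) && (!((b ==> (!t)) ==> ((!done) && (!b)))))) && ((!(b || (!((!done) && (!b))))) ==> (t && (!(t ==> ((!done) && (!b)))))).
Before the if: ((done && (!b)) ==> ((!done) && t)) && ((!(done && (!b))) ==> (((b || (!((!done) && (!b)))) ==> ((b ==> (!t)) && (!((b ==> (!t)) ==> ((!done) && (!b)))))) && ((!(b || (!((!done) && (!b))))) ==> (t && (!(t ==> ((!done) && (!b))))))))
Before b := !(!b): ((done && (!b)) ==> ((!done) && t)) && ((!(done && (!b))) ==> (((b || (!((!done) && (!b)))) ==> ((b ==> (!t)) && (!((b ==> (!t)) ==> ((!done) && (!b)))))) && ((!(b || (!((!done) && (!b))))) ==> (t && (!(t ==> ((!done) && (!b))))))))
Answer: WP = ((done && (!b)) ==> ((!done) && t)) && ((!(done && (!b))) ==> (((b || (!((!done) && (!b)))) ==> ((b ==> (!t)) && (!((b ==> (!t)) ==> ((!done) && (!b)))))) && ((!(b || (!((!done) && (!b))))) ==> (t && (!(t ==> ((!done) && (!b))))))))


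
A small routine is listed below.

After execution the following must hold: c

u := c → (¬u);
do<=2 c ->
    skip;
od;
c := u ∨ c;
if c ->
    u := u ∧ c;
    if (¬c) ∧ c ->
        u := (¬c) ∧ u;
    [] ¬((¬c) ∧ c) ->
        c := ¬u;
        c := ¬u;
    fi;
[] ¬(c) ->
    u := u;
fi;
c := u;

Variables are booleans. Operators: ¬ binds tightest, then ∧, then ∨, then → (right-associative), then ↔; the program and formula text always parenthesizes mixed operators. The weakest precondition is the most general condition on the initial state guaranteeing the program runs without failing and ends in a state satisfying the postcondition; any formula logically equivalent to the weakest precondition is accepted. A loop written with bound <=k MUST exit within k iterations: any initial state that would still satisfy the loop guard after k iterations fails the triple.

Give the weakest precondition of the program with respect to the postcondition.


Working backward. After the program, c must hold.
Before c := u: u
Then branch requires u ∧ c; else branch requires u.
Before the if: (c → (u ∧ c)) ∧ ((¬c) → u)
Before c := u ∨ c: ((u ∨ c) → (u ∧ (u ∨ c))) ∧ ((¬(u ∨ c)) → u)
Before the loop (bound <=2), unroll the exhaustion recursion (WP_0 = exit-now case; WP_j = one more guarded iteration, up to j = 2):
  WP_0: (¬c) ∧ ((u ∨ c) → (u ∧ (u ∨ c))) ∧ ((¬(u ∨ c)) → u)
  WP_1: (c → ((¬c) ∧ ((u ∨ c) → (u ∧ (u ∨ c))) ∧ ((¬(u ∨ c)) → u))) ∧ ((¬c) → (((u ∨ c) → (u ∧ (u ∨ c))) ∧ ((¬(u ∨ c)) → u)))
  WP_2: (c → ((c → ((¬c) ∧ ((u ∨ c) → (u ∧ (u ∨ c))) ∧ ((¬(u ∨ c)) → u))) ∧ ((¬c) → (((u ∨ c) → (u ∧ (u ∨ c))) ∧ ((¬(u ∨ c)) → u))))) ∧ ((¬c) → (((u ∨ c) → (u ∧ (u ∨ c))) ∧ ((¬(u ∨ c)) → u)))
So before the loop: (c → ((c → ((¬c) ∧ ((u ∨ c) → (u ∧ (u ∨ c))) ∧ ((¬(u ∨ c)) → u))) ∧ ((¬c) → (((u ∨ c) → (u ∧ (u ∨ c))) ∧ ((¬(u ∨ c)) → u))))) ∧ ((¬c) → (((u ∨ c) → (u ∧ (u ∨ c))) ∧ ((¬(u ∨ c)) → u)))
Before u := c → (¬u): (c → ((c → ((¬c) ∧ (((c → (¬u)) ∨ c) → ((c → (¬u)) ∧ ((c → (¬u)) ∨ c))) ∧ ((¬((c → (¬u)) ∨ c)) → (c → (¬u))))) ∧ ((¬c) → ((((c → (¬u)) ∨ c) → ((c → (¬u)) ∧ ((c → (¬u)) ∨ c))) ∧ ((¬((c → (¬u)) ∨ c)) → (c → (¬u))))))) ∧ ((¬c) → ((((c → (¬u)) ∨ c) → ((c → (¬u)) ∧ ((c → (¬u)) ∨ c))) ∧ ((¬((c → (¬u)) ∨ c)) → (c → (¬u)))))
Answer: WP = (c → ((c → ((¬c) ∧ (((c → (¬u)) ∨ c) → ((c → (¬u)) ∧ ((c → (¬u)) ∨ c))) ∧ ((¬((c → (¬u)) ∨ c)) → (c → (¬u))))) ∧ ((¬c) → ((((c → (¬u)) ∨ c) → ((c → (¬u)) ∧ ((c → (¬u)) ∨ c))) ∧ ((¬((c → (¬u)) ∨ c)) → (c → (¬u))))))) ∧ ((¬c) → ((((c → (¬u)) ∨ c) → ((c → (¬u)) ∧ ((c → (¬u)) ∨ c))) ∧ ((¬((c → (¬u)) ∨ c)) → (c → (¬u)))))


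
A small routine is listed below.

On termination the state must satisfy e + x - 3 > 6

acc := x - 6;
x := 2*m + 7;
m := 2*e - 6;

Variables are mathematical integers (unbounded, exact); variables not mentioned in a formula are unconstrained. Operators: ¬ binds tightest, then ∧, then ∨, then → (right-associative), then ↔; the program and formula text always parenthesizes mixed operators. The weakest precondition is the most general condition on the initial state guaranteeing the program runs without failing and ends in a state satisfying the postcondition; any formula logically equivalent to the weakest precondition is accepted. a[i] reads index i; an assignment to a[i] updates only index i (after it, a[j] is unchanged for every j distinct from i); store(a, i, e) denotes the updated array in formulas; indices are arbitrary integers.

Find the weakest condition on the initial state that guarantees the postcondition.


Working backward. After the program, the postcondition e + x - 3 > 6 must hold; in canonical form it is e + x > 9.
Before m := 2*e - 6: e + x > 9
Before x := 2*m + 7: e + 2*m > 2
Before acc := x - 6: e + 2*m > 2
Answer: WP = e + 2*m > 2


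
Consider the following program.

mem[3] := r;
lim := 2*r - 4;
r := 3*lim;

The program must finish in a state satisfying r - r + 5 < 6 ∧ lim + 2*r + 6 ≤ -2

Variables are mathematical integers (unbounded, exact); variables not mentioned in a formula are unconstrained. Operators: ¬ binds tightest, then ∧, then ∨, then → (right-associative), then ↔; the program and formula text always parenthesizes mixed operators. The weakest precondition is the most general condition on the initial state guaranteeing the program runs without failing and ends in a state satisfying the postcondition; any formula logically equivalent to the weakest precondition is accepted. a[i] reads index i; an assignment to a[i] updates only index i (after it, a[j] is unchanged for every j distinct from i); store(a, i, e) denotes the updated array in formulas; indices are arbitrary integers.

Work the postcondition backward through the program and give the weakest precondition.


Working backward. After the program, the postcondition r - r + 5 < 6 ∧ lim + 2*r + 6 ≤ -2 must hold; in canonical form it is lim + 2*r ≤ -8.
Before r := 3*lim: 7*lim ≤ -8
Before lim := 2*r - 4: 14*r ≤ 20
Before mem[3] := r: 14*r ≤ 20
Answer: WP = 14*r ≤ 20


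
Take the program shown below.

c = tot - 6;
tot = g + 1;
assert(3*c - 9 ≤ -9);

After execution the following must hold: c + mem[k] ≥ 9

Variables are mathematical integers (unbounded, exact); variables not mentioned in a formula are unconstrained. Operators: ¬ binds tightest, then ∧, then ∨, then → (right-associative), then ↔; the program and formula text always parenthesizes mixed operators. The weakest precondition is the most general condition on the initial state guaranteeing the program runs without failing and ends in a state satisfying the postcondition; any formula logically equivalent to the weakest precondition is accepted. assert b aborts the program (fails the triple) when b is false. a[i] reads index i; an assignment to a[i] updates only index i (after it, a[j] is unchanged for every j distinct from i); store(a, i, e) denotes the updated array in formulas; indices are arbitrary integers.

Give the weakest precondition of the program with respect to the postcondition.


Working backward. After the program, the postcondition c + mem[k] ≥ 9 must hold; in canonical form it is mem[k] + c ≥ 9.
Before assert 3*c - 9 ≤ -9: 3*c ≤ 0 ∧ mem[k] + c ≥ 9
Before tot := g + 1: 3*c ≤ 0 ∧ mem[k] + c ≥ 9
Before c := tot - 6: 3*tot ≤ 18 ∧ mem[k] + tot ≥ 15
Answer: WP = 3*tot ≤ 18 ∧ mem[k] + tot ≥ 15


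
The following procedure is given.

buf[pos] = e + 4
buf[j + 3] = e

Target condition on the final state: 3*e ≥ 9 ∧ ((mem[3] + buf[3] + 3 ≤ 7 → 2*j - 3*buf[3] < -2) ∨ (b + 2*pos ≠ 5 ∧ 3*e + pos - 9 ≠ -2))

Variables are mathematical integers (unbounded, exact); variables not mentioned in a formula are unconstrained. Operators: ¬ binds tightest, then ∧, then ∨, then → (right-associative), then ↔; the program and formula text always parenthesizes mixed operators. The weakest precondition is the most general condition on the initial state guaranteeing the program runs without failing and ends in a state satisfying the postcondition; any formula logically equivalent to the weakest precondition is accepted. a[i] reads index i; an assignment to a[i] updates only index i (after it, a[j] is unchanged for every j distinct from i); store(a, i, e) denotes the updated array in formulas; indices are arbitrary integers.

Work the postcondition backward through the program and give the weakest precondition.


Working backward. After the program, the postcondition 3*e ≥ 9 ∧ ((mem[3] + buf[3] + 3 ≤ 7 → 2*j - 3*buf[3] < -2) ∨ (b + 2*pos ≠ 5 ∧ 3*e + pos - 9 ≠ -2)) must hold; in canonical form it is 3*e ≥ 9 ∧ ((buf[3] + mem[3] ≤ 4 → 2*j < 3*buf[3] - 2) ∨ (b + 2*pos ≠ 5 ∧ 3*e + pos ≠ 7)).
Before buf[j + 3] := e: 3*e ≥ 9 ∧ ((mem[3] + store(buf, j + 3, e)[3] ≤ 4 → 2*j < 3*store(buf, j + 3, e)[3] - 2) ∨ (b + 2*pos ≠ 5 ∧ 3*e + pos ≠ 7))
Before buf[pos] := e + 4: 3*e ≥ 9 ∧ ((mem[3] + store(store(buf, pos, e + 4), j + 3, e)[3] ≤ 4 → 2*j < 3*store(store(buf, pos, e + 4), j + 3, e)[3] - 2) ∨ (b + 2*pos ≠ 5 ∧ 3*e + pos ≠ 7))
Answer: WP = 3*e ≥ 9 ∧ ((mem[3] + store(store(buf, pos, e + 4), j + 3, e)[3] ≤ 4 → 2*j < 3*store(store(buf, pos, e + 4), j + 3, e)[3] - 2) ∨ (b + 2*pos ≠ 5 ∧ 3*e + pos ≠ 7))


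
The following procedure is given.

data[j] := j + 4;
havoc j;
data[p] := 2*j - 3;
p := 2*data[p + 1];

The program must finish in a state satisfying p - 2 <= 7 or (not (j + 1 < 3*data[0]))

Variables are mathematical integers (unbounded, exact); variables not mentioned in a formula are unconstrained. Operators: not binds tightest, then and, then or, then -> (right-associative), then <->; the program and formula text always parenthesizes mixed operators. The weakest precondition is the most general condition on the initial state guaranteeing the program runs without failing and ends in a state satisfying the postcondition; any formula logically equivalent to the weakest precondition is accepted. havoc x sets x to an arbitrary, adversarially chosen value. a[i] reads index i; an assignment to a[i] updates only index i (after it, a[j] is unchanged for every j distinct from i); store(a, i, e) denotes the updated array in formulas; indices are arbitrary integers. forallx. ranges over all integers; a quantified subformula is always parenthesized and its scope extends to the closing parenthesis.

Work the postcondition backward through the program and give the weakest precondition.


Working backward. After the program, the postcondition p - 2 <= 7 or (not (j + 1 < 3*data[0])) must hold; in canonical form it is p <= 9 or (not (j < 3*data[0] - 1)).
Before p := 2*data[p + 1]: 2*data[p + 1] <= 9 or (not (j < 3*data[0] - 1))
Before data[p] := 2*j - 3: 2*store(data, p, 2*j - 3)[p + 1] <= 9 or (not (j < 3*store(data, p, 2*j - 3)[0] - 1))
Before havoc j: forall j_1. (2*store(data, p, 2*j_1 - 3)[p + 1] <= 9 or (not (j_1 < 3*store(data, p, 2*j_1 - 3)[0] - 1)))
Before data[j] := j + 4: forall j_1. (2*store(store(data, j, j + 4), p, 2*j_1 - 3)[p + 1] <= 9 or (not (j_1 < 3*store(store(data, j, j + 4), p, 2*j_1 - 3)[0] - 1)))
Answer: WP = forall j_1. (2*store(store(data, j, j + 4), p, 2*j_1 - 3)[p + 1] <= 9 or (not (j_1 < 3*store(store(data, j, j + 4), p, 2*j_1 - 3)[0] - 1)))


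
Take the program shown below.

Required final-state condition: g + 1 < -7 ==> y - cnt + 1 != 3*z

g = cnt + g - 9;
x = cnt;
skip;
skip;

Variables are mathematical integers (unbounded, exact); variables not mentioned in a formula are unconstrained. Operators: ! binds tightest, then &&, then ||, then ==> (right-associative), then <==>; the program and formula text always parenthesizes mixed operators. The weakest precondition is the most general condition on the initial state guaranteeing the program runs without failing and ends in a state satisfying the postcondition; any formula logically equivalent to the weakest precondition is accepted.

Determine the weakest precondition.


Working backward. After the program, the postcondition g + 1 < -7 ==> y - cnt + 1 != 3*z must hold; in canonical form it is g < -8 ==> y != cnt + 3*z - 1.
Before skip: g < -8 ==> y != cnt + 3*z - 1
Before skip: g < -8 ==> y != cnt + 3*z - 1
Before x := cnt: g < -8 ==> y != cnt + 3*z - 1
Before g := cnt + g - 9: cnt + g < 1 ==> y != cnt + 3*z - 1
Answer: WP = cnt + g < 1 ==> y != cnt + 3*z - 1


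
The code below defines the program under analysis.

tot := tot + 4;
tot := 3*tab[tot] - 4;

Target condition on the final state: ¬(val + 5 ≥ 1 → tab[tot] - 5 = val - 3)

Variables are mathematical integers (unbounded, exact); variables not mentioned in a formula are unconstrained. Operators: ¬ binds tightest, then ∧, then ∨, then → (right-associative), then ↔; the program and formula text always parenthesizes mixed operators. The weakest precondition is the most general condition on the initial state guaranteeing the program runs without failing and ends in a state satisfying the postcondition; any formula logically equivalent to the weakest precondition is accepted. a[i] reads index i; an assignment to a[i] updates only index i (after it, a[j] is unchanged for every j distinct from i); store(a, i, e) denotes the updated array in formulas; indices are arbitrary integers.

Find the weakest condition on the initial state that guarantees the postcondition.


Working backward. After the program, the postcondition ¬(val + 5 ≥ 1 → tab[tot] - 5 = val - 3) must hold; in canonical form it is ¬(val ≥ -4 → tab[tot] = val + 2).
Before tot := 3*tab[tot] - 4: ¬(val ≥ -4 → tab[3*tab[tot] - 4] = val + 2)
Before tot := tot + 4: ¬(val ≥ -4 → tab[3*tab[tot + 4] - 4] = val + 2)
Answer: WP = ¬(val ≥ -4 → tab[3*tab[tot + 4] - 4] = val + 2)


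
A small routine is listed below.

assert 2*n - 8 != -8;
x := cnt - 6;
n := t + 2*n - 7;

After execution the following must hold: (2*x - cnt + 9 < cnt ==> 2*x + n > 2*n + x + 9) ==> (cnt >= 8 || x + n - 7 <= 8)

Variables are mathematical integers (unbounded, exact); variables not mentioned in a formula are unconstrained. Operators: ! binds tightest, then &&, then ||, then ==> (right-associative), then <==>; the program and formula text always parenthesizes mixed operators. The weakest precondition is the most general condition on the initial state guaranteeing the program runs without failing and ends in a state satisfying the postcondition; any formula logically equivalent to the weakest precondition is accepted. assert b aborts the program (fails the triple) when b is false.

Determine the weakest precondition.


Working backward. After the program, the postcondition (2*x - cnt + 9 < cnt ==> 2*x + n > 2*n + x + 9) ==> (cnt >= 8 || x + n - 7 <= 8) must hold; in canonical form it is (2*x < 2*cnt - 9 ==> x > n + 9) ==> (cnt >= 8 || n + x <= 15).
Before n := t + 2*n - 7: (2*x < 2*cnt - 9 ==> x > 2*n + t + 2) ==> (cnt >= 8 || 2*n + t + x <= 22)
Before x := cnt - 6: cnt > 2*n + t + 8 ==> (cnt >= 8 || cnt + 2*n + t <= 28)
Before assert 2*n - 8 != -8: 2*n != 0 && (cnt > 2*n + t + 8 ==> (cnt >= 8 || cnt + 2*n + t <= 28))
Answer: WP = 2*n != 0 && (cnt > 2*n + t + 8 ==> (cnt >= 8 || cnt + 2*n + t <= 28))


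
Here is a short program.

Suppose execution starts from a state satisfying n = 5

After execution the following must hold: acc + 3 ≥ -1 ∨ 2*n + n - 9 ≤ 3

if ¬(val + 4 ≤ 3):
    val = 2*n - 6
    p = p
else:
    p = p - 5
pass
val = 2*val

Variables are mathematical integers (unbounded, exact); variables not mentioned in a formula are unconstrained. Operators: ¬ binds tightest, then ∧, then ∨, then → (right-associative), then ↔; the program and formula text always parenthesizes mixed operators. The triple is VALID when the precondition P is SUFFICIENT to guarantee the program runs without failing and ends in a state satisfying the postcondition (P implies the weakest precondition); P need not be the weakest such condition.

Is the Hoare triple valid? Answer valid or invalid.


Working backward. After the program, the postcondition acc + 3 ≥ -1 ∨ 2*n + n - 9 ≤ 3 must hold; in canonical form it is acc ≥ -4 ∨ 3*n ≤ 12.
Before val := 2*val: acc ≥ -4 ∨ 3*n ≤ 12
Before skip: acc ≥ -4 ∨ 3*n ≤ 12
Then branch requires acc ≥ -4 ∨ 3*n ≤ 12; else branch requires acc ≥ -4 ∨ 3*n ≤ 12.
Before the if: ((¬(val ≤ -1)) → (acc ≥ -4 ∨ 3*n ≤ 12)) ∧ (val ≤ -1 → (acc ≥ -4 ∨ 3*n ≤ 12))
The weakest precondition is ((¬(val ≤ -1)) → (acc ≥ -4 ∨ 3*n ≤ 12)) ∧ (val ≤ -1 → (acc ≥ -4 ∨ 3*n ≤ 12)).
Check whether n = 5 implies it.
Countermodel: at the initial state acc = -5, n = 5, val = 0, the precondition holds but the weakest precondition fails.
Answer: invalid


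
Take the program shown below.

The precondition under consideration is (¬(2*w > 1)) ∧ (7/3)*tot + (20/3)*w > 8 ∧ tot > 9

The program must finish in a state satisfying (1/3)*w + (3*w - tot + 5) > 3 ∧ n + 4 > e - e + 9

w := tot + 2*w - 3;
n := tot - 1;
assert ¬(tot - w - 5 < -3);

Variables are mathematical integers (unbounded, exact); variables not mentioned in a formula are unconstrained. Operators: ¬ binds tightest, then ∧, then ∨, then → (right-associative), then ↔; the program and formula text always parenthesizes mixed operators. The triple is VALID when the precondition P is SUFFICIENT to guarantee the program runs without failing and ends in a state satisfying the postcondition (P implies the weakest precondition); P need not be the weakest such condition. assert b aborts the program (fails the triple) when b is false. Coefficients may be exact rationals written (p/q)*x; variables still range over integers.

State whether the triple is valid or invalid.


Working backward. After the program, the postcondition (1/3)*w + (3*w - tot + 5) > 3 ∧ n + 4 > e - e + 9 must hold; in canonical form it is (10/3)*w > tot - 2 ∧ n > 5.
Before assert ¬(tot - w - 5 < -3): (¬(tot < w + 2)) ∧ (10/3)*w > tot - 2 ∧ n > 5
Before n := tot - 1: (¬(tot < w + 2)) ∧ (10/3)*w > tot - 2 ∧ tot > 6
Before w := tot + 2*w - 3: (¬(2*w > 1)) ∧ (7/3)*tot + (20/3)*w > 8 ∧ tot > 6
The weakest precondition is (¬(2*w > 1)) ∧ (7/3)*tot + (20/3)*w > 8 ∧ tot > 6.
Check whether (¬(2*w > 1)) ∧ (7/3)*tot + (20/3)*w > 8 ∧ tot > 9 implies it.
Every state satisfying the precondition satisfies the weakest precondition: the implication holds.
Answer: valid


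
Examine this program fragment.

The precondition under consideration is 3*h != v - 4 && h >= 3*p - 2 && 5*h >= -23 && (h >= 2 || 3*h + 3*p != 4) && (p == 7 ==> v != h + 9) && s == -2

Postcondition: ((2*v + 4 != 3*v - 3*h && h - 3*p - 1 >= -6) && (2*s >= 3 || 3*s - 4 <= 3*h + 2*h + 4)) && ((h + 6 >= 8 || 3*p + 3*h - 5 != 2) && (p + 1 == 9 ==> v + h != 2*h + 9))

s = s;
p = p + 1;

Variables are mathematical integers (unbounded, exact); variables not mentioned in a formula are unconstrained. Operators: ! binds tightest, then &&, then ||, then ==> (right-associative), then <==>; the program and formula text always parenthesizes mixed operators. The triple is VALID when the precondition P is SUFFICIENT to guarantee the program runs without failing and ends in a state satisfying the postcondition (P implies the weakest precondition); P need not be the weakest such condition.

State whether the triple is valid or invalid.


Working backward. After the program, the postcondition ((2*v + 4 != 3*v - 3*h && h - 3*p - 1 >= -6) && (2*s >= 3 || 3*s - 4 <= 3*h + 2*h + 4)) && ((h + 6 >= 8 || 3*p + 3*h - 5 != 2) && (p + 1 == 9 ==> v + h != 2*h + 9)) must hold; in canonical form it is 3*h != v - 4 && h >= 3*p - 5 && (2*s >= 3 || 3*s <= 5*h + 8) && (h >= 2 || 3*h + 3*p != 7) && (p == 8 ==> v != h + 9).
Before p := p + 1: 3*h != v - 4 && h >= 3*p - 2 && (2*s >= 3 || 3*s <= 5*h + 8) && (h >= 2 || 3*h + 3*p != 4) && (p == 7 ==> v != h + 9)
Before s := s: 3*h != v - 4 && h >= 3*p - 2 && (2*s >= 3 || 3*s <= 5*h + 8) && (h >= 2 || 3*h + 3*p != 4) && (p == 7 ==> v != h + 9)
The weakest precondition is 3*h != v - 4 && h >= 3*p - 2 && (2*s >= 3 || 3*s <= 5*h + 8) && (h >= 2 || 3*h + 3*p != 4) && (p == 7 ==> v != h + 9).
Check whether 3*h != v - 4 && h >= 3*p - 2 && 5*h >= -23 && (h >= 2 || 3*h + 3*p != 4) && (p == 7 ==> v != h + 9) && s == -2 implies it.
Countermodel: at the initial state h = -3, p = -1, s = -2, v = 7, the precondition holds but the weakest precondition fails.
Answer: invalid


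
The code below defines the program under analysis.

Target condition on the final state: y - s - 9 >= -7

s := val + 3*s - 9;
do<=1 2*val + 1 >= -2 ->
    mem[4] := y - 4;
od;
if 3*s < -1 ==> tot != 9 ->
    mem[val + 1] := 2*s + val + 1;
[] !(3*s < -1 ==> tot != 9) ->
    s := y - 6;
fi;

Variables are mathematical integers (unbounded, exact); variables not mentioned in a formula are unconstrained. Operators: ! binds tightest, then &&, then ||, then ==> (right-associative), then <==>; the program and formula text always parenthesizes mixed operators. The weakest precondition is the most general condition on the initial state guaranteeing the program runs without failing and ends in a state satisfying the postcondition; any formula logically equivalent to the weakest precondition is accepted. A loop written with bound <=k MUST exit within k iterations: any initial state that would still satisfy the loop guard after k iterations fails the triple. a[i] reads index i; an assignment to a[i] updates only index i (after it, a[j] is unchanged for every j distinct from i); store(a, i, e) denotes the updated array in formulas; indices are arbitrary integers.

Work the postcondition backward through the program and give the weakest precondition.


Working backward. After the program, the postcondition y - s - 9 >= -7 must hold; in canonical form it is y >= s + 2.
Then branch requires y >= s + 2; else branch requires true.
Before the if: (3*s < -1 ==> tot != 9) ==> y >= s + 2
Before the loop (bound <=1), unroll the exhaustion recursion (WP_0 = exit-now case; WP_j = one more guarded iteration, up to j = 1):
  WP_0: (!(2*val >= -3)) && ((3*s < -1 ==> tot != 9) ==> y >= s + 2)
  WP_1: (2*val >= -3 ==> ((!(2*val >= -3)) && ((3*s < -1 ==> tot != 9) ==> y >= s + 2))) && ((!(2*val >= -3)) ==> ((3*s < -1 ==> tot != 9) ==> y >= s + 2))
So before the loop: (2*val >= -3 ==> ((!(2*val >= -3)) && ((3*s < -1 ==> tot != 9) ==> y >= s + 2))) && ((!(2*val >= -3)) ==> ((3*s < -1 ==> tot != 9) ==> y >= s + 2))
Before s := val + 3*s - 9: (2*val >= -3 ==> ((!(2*val >= -3)) && ((9*s + 3*val < 26 ==> tot != 9) ==> y >= 3*s + val - 7))) && ((!(2*val >= -3)) ==> ((9*s + 3*val < 26 ==> tot != 9) ==> y >= 3*s + val - 7))
Answer: WP = (2*val >= -3 ==> ((!(2*val >= -3)) && ((9*s + 3*val < 26 ==> tot != 9) ==> y >= 3*s + val - 7))) && ((!(2*val >= -3)) ==> ((9*s + 3*val < 26 ==> tot != 9) ==> y >= 3*s + val - 7))
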